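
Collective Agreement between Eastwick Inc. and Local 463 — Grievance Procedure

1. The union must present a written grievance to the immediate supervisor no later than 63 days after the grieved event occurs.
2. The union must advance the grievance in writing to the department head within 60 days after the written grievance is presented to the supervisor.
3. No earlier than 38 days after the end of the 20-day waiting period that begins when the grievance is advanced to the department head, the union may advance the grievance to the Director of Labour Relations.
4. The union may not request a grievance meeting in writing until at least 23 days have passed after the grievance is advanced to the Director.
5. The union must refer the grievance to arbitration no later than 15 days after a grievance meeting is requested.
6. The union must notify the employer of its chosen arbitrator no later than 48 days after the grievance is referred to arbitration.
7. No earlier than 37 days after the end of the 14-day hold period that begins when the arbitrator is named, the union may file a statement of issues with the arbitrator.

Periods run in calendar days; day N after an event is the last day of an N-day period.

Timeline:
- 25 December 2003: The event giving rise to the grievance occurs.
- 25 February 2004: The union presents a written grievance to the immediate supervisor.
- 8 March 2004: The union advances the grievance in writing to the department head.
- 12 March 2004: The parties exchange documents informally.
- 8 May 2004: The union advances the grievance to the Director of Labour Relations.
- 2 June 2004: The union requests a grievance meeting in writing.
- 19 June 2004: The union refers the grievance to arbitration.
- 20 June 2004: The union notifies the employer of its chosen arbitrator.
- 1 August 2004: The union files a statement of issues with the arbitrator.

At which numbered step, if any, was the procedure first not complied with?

Step 1: 63 days after 25 December 2003 (when the grieved event occurs) is 26 February 2004; completed 25 February 2004, before the deadline.
Step 2: 60 days after 25 February 2004 (when the written grievance is presented to the supervisor) is 25 April 2004; 8 March 2004 is within that limit.
Step 3: the earliest permitted date is 38 days after 28 March 2004 (end of the 20-day waiting period, which began when the grievance is advanced to the department head on 8 March 2004), i.e. 5 May 2004; done 8 May 2004 — permitted.
Step 4: the earliest permitted date is 23 days after 8 May 2004 (when the grievance is advanced to the Director), i.e. 31 May 2004; done 2 June 2004, after the minimum wait.
Step 5: 15 days after 2 June 2004 (when a grievance meeting is requested) is 17 June 2004; 19 June 2004 misses that deadline by 2 days.
The analysis stops there.

Step 5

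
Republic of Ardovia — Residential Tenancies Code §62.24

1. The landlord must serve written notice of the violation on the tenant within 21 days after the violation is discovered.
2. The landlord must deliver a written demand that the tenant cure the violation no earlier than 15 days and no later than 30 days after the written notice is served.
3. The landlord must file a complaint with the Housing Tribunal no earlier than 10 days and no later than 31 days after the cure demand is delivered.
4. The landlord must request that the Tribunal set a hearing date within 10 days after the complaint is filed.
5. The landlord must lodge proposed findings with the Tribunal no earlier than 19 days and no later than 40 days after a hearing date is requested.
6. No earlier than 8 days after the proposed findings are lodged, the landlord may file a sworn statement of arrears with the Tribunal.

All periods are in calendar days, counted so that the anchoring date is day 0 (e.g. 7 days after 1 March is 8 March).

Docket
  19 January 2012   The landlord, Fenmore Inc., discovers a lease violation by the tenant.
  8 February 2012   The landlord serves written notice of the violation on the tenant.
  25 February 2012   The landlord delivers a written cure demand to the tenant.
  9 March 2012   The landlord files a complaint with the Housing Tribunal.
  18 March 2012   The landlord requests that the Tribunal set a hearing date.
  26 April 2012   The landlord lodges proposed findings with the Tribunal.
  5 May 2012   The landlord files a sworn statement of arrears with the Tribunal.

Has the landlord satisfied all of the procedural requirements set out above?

Yes

Step 1 — counting 21 days from 19 January 2012 (when the violation is discovered) gives a deadline of 9 February 2012; 8 February 2012 is within that limit.
Step 2 — 15 and 30 days from 8 February 2012 (when the written notice is served) are 23 February 2012 and 9 March 2012 respectively; 25 February 2012 falls inside that range.
Step 3 — 10 and 31 days from 25 February 2012 (when the cure demand is delivered) are 6 March 2012 and 27 March 2012 respectively; 9 March 2012 falls inside that range.
Step 4 — counting 10 days from 9 March 2012 (when the complaint is filed) gives a deadline of 19 March 2012; 18 March 2012 is within that limit.
Step 5 — 19 and 40 days from 18 March 2012 (when a hearing date is requested) are 6 April 2012 and 27 April 2012 respectively; done 26 April 2012 — within the window.
Step 6 — must wait 8 days from 26 April 2012 (when the proposed findings are lodged), so not before 4 May 2012; done 5 May 2012, after the minimum wait.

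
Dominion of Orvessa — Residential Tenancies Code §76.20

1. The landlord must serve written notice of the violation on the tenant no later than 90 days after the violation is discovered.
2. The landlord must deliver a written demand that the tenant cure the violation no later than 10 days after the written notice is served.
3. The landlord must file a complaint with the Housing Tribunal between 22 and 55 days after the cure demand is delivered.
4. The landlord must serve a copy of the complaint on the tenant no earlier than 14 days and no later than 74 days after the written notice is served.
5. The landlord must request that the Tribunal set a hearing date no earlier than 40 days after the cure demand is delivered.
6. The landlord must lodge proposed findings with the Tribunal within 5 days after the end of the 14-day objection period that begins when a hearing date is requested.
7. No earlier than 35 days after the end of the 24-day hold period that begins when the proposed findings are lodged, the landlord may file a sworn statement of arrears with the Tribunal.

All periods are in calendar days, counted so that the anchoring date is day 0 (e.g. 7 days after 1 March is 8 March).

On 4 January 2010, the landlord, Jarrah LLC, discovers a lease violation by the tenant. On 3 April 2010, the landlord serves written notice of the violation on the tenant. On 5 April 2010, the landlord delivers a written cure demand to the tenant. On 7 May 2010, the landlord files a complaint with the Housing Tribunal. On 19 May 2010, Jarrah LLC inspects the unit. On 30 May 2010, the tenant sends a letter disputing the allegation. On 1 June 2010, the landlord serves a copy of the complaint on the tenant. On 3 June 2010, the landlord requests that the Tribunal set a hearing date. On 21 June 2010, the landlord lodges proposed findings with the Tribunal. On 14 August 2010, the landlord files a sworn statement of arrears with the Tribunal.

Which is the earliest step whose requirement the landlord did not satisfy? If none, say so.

Step 1 — counting 90 days from 4 January 2010 (when the violation is discovered) gives a deadline of 4 April 2010; 3 April 2010 is within that limit.
Step 2 — counting 10 days from 3 April 2010 (when the written notice is served) gives a deadline of 13 April 2010; done 5 April 2010 — timely.
Step 3 — 22 and 55 days from 5 April 2010 (when the cure demand is delivered) are 27 April 2010 and 30 May 2010 respectively; 7 May 2010 falls inside that range.
Step 4 — 14 and 74 days from 3 April 2010 (when the written notice is served) are 17 April 2010 and 16 June 2010 respectively; done 1 June 2010 — within the window.
Step 5 — must wait 40 days from 5 April 2010 (when the cure demand is delivered), so not before 15 May 2010; done 3 June 2010, after the minimum wait.
Step 6 — counting 5 days from 17 June 2010 (end of the 14-day objection period, which began when a hearing date is requested on 3 June 2010) gives a deadline of 22 June 2010; done 21 June 2010 — timely.
Step 7 — must wait 35 days from 15 July 2010 (end of the 24-day hold period, which began when the proposed findings are lodged on 21 June 2010), so not before 19 August 2010; done 14 August 2010 — 5 days too early.
That is the first point of non-compliance.

Step 7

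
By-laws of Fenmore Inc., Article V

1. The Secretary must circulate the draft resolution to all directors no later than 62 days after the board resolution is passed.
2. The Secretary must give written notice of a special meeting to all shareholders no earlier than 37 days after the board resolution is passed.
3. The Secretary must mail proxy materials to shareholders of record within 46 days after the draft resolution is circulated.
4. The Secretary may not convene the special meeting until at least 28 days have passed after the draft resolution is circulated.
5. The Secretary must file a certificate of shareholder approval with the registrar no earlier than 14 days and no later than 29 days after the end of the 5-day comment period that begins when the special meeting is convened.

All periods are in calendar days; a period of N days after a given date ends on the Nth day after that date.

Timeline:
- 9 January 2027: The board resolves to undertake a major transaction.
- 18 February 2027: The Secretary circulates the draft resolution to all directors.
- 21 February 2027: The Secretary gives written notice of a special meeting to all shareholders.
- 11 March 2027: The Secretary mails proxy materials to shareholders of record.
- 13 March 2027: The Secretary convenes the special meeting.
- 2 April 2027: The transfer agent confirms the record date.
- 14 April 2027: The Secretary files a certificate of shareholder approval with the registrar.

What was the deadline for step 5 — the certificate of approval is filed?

The special meeting is convened on 13 March 2027; the 5-day comment period therefore ends 18 March 2027, and step 5 runs from that date. The window is 14–29 days after 18 March 2027; it closes on 16 April 2027.

16 April 2027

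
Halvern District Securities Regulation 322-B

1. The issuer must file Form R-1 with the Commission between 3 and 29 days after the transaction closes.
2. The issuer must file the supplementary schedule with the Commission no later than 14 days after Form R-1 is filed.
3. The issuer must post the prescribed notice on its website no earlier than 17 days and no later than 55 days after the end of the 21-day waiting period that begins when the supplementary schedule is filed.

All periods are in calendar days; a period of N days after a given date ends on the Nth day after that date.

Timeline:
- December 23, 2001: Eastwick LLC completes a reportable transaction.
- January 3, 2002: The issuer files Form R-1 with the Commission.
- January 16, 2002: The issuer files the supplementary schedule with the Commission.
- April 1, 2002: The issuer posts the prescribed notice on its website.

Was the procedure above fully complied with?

Step 1: the window is 3–29 days after December 23, 2001 (when the transaction closes), so December 26, 2001 through January 21, 2002; done January 3, 2002 — within the window.
Step 2: 14 days after January 3, 2002 (when Form R-1 is filed) is January 17, 2002; completed January 16, 2002, before the deadline.
Step 3: the window is 17–55 days after February 6, 2002 (end of the 21-day waiting period, which began when the supplementary schedule is filed on January 16, 2002), so February 23, 2002 through April 2, 2002; done April 1, 2002, which is between those dates.

Yes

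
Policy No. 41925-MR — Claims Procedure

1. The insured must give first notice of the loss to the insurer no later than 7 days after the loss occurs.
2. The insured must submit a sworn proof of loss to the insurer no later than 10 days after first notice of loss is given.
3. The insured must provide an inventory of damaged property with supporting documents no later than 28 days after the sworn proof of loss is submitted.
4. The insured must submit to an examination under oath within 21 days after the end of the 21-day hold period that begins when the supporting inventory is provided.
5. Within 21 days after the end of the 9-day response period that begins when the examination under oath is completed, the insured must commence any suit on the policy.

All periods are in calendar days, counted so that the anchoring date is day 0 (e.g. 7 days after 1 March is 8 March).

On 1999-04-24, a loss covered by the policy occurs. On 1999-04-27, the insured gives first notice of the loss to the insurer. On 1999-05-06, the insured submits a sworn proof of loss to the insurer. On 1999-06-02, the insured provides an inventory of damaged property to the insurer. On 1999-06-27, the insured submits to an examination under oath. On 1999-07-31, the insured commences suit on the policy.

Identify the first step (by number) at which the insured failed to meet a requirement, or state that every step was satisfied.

Step 5

Step 1 — counting 7 days from 1999-04-24 (when the loss occurs) gives a deadline of 1999-05-01; completed 1999-04-27, before the deadline.
Step 2 — counting 10 days from 1999-04-27 (when first notice of loss is given) gives a deadline of 1999-05-07; 1999-05-06 is within that limit.
Step 3 — counting 28 days from 1999-05-06 (when the sworn proof of loss is submitted) gives a deadline of 1999-06-03; done 1999-06-02 — timely.
Step 4 — counting 21 days from 1999-06-23 (end of the 21-day hold period, which began when the supporting inventory is provided on 1999-06-02) gives a deadline of 1999-07-14; completed 1999-06-27, before the deadline.
Step 5 — counting 21 days from 1999-07-06 (end of the 9-day response period, which began when the examination under oath is completed on 1999-06-27) gives a deadline of 1999-07-27; 1999-07-31 misses that deadline by 4 days.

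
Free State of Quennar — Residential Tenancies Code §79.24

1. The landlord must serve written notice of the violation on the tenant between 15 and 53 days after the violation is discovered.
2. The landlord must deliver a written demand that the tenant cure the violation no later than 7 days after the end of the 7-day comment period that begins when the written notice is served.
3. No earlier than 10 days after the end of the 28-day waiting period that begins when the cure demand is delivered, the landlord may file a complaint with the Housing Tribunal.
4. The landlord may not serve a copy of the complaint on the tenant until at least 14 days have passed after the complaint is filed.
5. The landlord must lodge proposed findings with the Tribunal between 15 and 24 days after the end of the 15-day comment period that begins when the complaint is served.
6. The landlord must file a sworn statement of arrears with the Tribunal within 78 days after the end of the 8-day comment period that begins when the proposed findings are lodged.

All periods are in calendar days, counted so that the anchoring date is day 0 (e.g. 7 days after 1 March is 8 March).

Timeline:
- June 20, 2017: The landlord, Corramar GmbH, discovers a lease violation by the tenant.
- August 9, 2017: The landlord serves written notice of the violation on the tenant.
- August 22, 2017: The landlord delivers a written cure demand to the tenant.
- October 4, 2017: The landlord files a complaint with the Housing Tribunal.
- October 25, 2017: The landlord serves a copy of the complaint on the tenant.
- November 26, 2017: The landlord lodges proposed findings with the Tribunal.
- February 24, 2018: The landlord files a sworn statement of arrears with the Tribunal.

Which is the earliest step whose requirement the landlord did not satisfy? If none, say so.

(1) the permitted window runs from June 20, 2017 + 15 = July 5, 2017 to June 20, 2017 + 53 = August 12, 2017; done August 9, 2017 — within the window.
(2) due by August 16, 2017 + 7 days = August 23, 2017; done August 22, 2017 — timely.
(3) permitted from September 19, 2017 + 10 days = September 29, 2017 onward; done October 4, 2017 — permitted.
(4) permitted from October 4, 2017 + 14 days = October 18, 2017 onward; October 25, 2017 is on or after that date.
(5) the permitted window runs from November 9, 2017 + 15 = November 24, 2017 to November 9, 2017 + 24 = December 3, 2017; done November 26, 2017, which is between those dates.
(6) due by December 4, 2017 + 78 days = February 20, 2018; not done until February 24, 2018, 4 days after the deadline.
The procedure was therefore not followed at step 6.

Step 6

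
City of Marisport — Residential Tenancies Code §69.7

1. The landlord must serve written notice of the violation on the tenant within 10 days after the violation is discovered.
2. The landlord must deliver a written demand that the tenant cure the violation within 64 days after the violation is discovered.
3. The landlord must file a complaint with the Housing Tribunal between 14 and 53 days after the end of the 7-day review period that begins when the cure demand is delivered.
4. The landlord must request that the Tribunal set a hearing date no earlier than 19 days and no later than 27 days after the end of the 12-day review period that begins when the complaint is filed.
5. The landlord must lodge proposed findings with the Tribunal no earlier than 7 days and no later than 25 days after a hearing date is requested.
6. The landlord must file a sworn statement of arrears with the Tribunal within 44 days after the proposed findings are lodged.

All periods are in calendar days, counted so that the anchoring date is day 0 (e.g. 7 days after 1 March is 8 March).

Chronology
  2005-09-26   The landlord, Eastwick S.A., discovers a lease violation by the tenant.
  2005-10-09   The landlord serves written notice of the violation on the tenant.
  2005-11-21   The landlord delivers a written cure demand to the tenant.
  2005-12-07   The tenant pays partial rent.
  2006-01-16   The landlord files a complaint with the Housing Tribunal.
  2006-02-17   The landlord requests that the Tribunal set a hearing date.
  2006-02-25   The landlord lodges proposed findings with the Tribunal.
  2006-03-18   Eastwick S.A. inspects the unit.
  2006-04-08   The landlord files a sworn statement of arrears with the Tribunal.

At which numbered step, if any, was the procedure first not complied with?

Step 1

Step 1 — counting 10 days from 2005-09-26 (when the violation is discovered) gives a deadline of 2005-10-06; 2005-10-09 misses that deadline by 3 days.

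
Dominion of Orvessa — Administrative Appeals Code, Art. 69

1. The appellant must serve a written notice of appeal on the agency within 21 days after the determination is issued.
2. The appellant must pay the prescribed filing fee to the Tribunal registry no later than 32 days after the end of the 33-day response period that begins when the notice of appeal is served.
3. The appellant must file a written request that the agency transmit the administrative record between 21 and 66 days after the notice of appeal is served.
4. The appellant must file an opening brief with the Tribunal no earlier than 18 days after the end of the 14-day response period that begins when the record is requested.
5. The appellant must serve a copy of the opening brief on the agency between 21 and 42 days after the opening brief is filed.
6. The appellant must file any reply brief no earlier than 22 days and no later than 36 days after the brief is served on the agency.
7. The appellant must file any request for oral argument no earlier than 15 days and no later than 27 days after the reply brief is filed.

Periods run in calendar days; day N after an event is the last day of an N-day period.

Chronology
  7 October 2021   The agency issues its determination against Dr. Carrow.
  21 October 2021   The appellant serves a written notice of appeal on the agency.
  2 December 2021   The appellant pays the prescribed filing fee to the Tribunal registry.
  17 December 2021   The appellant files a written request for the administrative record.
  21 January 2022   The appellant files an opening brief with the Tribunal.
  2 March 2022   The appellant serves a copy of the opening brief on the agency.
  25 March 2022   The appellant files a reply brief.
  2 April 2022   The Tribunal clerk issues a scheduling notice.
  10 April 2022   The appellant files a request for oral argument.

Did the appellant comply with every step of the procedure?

Step 1: 21 days after 7 October 2021 (when the determination is issued) is 28 October 2021; completed 21 October 2021, before the deadline.
Step 2: 32 days after 23 November 2021 (end of the 33-day response period, which began when the notice of appeal is served on 21 October 2021) is 25 December 2021; completed 2 December 2021, before the deadline.
Step 3: the window is 21–66 days after 21 October 2021 (when the notice of appeal is served), so 11 November 2021 through 26 December 2021; 17 December 2021 falls inside that range.
Step 4: the earliest permitted date is 18 days after 31 December 2021 (end of the 14-day response period, which began when the record is requested on 17 December 2021), i.e. 18 January 2022; done 21 January 2022 — permitted.
Step 5: the window is 21–42 days after 21 January 2022 (when the opening brief is filed), so 11 February 2022 through 4 March 2022; done 2 March 2022 — within the window.
Step 6: the window is 22–36 days after 2 March 2022 (when the brief is served on the agency), so 24 March 2022 through 7 April 2022; done 25 March 2022 — within the window.
Step 7: the window is 15–27 days after 25 March 2022 (when the reply brief is filed), so 9 April 2022 through 21 April 2022; 10 April 2022 falls inside that range.

Yes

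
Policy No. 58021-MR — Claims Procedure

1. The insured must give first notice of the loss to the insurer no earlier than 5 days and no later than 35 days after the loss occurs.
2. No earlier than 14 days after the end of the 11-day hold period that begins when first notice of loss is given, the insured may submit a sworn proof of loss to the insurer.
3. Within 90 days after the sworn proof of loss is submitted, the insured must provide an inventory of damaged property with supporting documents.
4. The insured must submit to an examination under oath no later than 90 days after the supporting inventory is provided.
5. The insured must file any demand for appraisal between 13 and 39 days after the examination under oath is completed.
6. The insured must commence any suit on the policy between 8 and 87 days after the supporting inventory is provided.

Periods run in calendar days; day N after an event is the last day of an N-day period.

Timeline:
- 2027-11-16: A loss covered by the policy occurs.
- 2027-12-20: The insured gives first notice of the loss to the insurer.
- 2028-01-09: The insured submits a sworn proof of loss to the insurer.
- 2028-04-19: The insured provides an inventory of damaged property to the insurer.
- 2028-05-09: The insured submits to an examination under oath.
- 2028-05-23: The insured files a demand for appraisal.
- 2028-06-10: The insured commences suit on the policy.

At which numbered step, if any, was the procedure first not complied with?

Step 2

Step 1 — 5 and 35 days from 2027-11-16 (when the loss occurs) are 2027-11-21 and 2027-12-21 respectively; 2027-12-20 falls inside that range.
Step 2 — must wait 14 days from 2027-12-31 (end of the 11-day hold period, which began when first notice of loss is given on 2027-12-20), so not before 2028-01-14; acted on 2028-01-09, 5 days prematurely.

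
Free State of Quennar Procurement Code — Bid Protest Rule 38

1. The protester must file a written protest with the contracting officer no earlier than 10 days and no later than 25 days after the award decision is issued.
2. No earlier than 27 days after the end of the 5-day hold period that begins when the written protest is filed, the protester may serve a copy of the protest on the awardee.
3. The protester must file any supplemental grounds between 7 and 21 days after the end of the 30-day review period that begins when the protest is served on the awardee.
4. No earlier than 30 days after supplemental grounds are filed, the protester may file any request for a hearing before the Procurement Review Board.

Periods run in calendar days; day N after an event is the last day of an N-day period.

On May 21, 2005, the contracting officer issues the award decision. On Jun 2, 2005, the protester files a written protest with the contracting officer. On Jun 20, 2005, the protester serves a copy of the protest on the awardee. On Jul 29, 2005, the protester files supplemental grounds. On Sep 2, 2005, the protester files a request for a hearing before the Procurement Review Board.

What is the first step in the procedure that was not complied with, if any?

Step 1: the window is 10–25 days after May 21, 2005 (when the award decision is issued), so May 31, 2005 through Jun 15, 2005; done Jun 2, 2005, which is between those dates.
Step 2: the earliest permitted date is 27 days after Jun 7, 2005 (end of the 5-day hold period, which began when the written protest is filed on Jun 2, 2005), i.e. Jul 4, 2005; Jun 20, 2005 is 14 days before the earliest permitted date.

Step 2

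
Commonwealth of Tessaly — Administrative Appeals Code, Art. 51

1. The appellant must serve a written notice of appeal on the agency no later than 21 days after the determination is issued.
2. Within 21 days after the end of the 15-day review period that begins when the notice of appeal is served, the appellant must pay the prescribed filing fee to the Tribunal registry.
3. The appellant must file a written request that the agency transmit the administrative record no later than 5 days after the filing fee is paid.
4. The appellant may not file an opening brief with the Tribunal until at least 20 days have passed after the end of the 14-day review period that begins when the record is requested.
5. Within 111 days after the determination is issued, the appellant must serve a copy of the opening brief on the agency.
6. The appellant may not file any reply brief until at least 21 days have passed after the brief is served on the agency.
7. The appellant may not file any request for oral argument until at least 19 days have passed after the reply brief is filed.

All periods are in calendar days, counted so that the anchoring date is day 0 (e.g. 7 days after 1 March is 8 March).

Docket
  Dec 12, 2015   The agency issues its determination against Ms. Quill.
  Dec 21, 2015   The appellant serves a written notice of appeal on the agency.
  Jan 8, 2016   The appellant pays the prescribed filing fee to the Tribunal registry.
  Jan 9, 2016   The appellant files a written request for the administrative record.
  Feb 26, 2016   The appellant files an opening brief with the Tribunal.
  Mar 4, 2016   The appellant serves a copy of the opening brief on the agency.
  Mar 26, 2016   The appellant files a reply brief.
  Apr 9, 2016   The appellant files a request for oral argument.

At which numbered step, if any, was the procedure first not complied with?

Step 7

Step 1 — counting 21 days from Dec 12, 2015 (when the determination is issued) gives a deadline of Jan 2, 2016; done Dec 21, 2015 — timely.
Step 2 — counting 21 days from Jan 5, 2016 (end of the 15-day review period, which began when the notice of appeal is served on Dec 21, 2015) gives a deadline of Jan 26, 2016; completed Jan 8, 2016, before the deadline.
Step 3 — counting 5 days from Jan 8, 2016 (when the filing fee is paid) gives a deadline of Jan 13, 2016; done Jan 9, 2016 — timely.
Step 4 — must wait 20 days from Jan 23, 2016 (end of the 14-day review period, which began when the record is requested on Jan 9, 2016), so not before Feb 12, 2016; done Feb 26, 2016 — permitted.
Step 5 — counting 111 days from Dec 12, 2015 (when the determination is issued) gives a deadline of Apr 1, 2016; completed Mar 4, 2016, before the deadline.
Step 6 — must wait 21 days from Mar 4, 2016 (when the brief is served on the agency), so not before Mar 25, 2016; done Mar 26, 2016, after the minimum wait.
Step 7 — must wait 19 days from Mar 26, 2016 (when the reply brief is filed), so not before Apr 14, 2016; Apr 9, 2016 is 5 days before the earliest permitted date.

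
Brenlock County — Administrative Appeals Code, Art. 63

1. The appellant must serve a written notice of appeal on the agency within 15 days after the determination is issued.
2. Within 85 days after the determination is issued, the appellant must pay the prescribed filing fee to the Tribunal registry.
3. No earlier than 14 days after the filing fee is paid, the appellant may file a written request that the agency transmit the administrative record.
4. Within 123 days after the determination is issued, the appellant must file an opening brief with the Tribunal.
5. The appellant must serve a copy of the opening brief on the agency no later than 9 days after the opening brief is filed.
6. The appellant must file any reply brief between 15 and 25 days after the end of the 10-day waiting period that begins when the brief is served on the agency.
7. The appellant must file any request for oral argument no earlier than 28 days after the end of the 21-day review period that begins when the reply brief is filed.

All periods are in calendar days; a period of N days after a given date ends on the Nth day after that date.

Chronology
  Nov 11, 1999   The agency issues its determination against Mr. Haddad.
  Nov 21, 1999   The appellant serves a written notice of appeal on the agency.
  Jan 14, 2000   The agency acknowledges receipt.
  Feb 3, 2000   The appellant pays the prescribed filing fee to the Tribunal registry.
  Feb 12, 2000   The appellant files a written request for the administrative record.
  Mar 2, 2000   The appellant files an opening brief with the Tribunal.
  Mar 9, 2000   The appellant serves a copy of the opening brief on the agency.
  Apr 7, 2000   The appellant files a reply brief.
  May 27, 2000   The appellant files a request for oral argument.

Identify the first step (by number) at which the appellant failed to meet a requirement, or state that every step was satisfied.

Step 3

Step 1: 15 days after Nov 11, 1999 (when the determination is issued) is Nov 26, 1999; done Nov 21, 1999 — timely.
Step 2: 85 days after Nov 11, 1999 (when the determination is issued) is Feb 4, 2000; done Feb 3, 2000 — timely.
Step 3: the earliest permitted date is 14 days after Feb 3, 2000 (when the filing fee is paid), i.e. Feb 17, 2000; done Feb 12, 2000 — 5 days too early.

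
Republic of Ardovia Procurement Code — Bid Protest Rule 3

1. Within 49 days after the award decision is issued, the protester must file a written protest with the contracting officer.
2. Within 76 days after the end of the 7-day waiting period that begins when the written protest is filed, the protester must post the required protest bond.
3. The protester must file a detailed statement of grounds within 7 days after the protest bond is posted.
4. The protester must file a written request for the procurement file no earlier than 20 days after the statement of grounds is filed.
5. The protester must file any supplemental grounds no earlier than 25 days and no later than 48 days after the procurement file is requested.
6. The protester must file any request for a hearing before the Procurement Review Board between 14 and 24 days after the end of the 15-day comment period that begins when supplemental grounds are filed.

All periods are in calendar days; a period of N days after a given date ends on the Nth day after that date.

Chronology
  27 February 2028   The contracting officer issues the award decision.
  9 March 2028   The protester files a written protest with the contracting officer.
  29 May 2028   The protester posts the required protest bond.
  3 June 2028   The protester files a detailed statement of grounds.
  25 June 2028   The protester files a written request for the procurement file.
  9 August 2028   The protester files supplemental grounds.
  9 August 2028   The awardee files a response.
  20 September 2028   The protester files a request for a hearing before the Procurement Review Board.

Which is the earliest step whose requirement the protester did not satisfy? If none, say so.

Step 1: 49 days after 27 February 2028 (when the award decision is issued) is 16 April 2028; done 9 March 2028 — timely.
Step 2: 76 days after 16 March 2028 (end of the 7-day waiting period, which began when the written protest is filed on 9 March 2028) is 31 May 2028; completed 29 May 2028, before the deadline.
Step 3: 7 days after 29 May 2028 (when the protest bond is posted) is 5 June 2028; done 3 June 2028 — timely.
Step 4: the earliest permitted date is 20 days after 3 June 2028 (when the statement of grounds is filed), i.e. 23 June 2028; done 25 June 2028 — permitted.
Step 5: the window is 25–48 days after 25 June 2028 (when the procurement file is requested), so 20 July 2028 through 12 August 2028; done 9 August 2028, which is between those dates.
Step 6: the window is 14–24 days after 24 August 2028 (end of the 15-day comment period, which began when supplemental grounds are filed on 9 August 2028), so 7 September 2028 through 17 September 2028; 20 September 2028 is 3 days past the end of the window.
No need to go further; step 6 was not satisfied.

Step 6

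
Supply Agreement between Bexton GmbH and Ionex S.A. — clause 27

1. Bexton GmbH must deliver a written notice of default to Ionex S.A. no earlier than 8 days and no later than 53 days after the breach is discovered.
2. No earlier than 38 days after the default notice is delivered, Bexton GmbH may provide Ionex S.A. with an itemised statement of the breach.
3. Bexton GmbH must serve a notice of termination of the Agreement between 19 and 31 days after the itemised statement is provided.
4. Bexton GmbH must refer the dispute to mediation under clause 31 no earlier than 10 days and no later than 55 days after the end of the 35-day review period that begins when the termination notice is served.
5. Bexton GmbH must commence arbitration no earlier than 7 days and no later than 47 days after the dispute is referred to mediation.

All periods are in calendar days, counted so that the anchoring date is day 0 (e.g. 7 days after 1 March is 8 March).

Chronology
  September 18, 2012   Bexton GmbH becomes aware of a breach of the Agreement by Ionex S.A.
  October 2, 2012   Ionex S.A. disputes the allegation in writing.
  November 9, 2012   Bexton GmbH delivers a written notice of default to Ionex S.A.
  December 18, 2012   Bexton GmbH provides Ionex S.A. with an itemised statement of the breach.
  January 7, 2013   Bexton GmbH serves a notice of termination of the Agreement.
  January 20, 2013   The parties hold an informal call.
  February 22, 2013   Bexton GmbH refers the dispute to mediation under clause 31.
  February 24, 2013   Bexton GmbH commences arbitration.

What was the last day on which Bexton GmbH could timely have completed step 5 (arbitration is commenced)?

Step 5 runs from February 22, 2013, when the dispute is referred to mediation. The window is 7–47 days after February 22, 2013; it closes on April 10, 2013.

April 10, 2013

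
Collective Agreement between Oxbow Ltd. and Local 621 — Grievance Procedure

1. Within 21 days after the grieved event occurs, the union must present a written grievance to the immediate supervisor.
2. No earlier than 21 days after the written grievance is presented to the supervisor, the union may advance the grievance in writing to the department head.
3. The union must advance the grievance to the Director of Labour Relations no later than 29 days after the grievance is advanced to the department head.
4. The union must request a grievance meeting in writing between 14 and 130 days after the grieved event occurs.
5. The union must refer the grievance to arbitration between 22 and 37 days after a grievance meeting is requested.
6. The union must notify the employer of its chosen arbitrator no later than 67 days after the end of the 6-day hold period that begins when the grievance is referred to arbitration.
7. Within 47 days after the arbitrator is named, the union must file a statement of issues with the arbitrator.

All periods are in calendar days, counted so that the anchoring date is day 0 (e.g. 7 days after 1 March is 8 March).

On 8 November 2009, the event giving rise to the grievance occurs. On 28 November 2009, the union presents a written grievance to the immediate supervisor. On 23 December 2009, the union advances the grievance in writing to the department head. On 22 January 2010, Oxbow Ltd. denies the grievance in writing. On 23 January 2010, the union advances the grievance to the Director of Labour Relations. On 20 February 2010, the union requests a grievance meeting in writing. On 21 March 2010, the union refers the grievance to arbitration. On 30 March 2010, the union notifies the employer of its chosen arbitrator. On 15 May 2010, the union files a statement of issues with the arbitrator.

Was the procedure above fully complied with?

No

(1) due by 8 November 2009 + 21 days = 29 November 2009; 28 November 2009 is within that limit.
(2) permitted from 28 November 2009 + 21 days = 19 December 2009 onward; 23 December 2009 is on or after that date.
(3) due by 23 December 2009 + 29 days = 21 January 2010; not done until 23 January 2010, 2 days after the deadline.
The procedure was therefore not followed at step 3.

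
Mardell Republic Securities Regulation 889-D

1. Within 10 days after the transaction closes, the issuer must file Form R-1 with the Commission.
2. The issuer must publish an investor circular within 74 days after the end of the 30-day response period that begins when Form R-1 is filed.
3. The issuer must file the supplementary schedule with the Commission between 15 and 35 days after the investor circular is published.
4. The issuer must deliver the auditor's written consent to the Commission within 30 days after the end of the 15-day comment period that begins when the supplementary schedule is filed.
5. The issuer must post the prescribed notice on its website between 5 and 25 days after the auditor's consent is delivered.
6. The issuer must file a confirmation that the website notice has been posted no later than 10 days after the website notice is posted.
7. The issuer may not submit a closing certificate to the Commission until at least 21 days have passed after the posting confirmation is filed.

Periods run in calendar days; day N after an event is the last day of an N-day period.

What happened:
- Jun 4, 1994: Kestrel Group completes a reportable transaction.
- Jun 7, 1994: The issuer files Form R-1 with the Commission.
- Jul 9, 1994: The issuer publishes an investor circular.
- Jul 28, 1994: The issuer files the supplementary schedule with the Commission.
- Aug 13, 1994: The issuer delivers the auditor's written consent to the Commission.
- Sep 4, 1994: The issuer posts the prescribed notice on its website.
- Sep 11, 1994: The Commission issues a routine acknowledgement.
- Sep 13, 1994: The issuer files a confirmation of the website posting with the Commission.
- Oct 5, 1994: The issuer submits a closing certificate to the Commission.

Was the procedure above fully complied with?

Step 1 — counting 10 days from Jun 4, 1994 (when the transaction closes) gives a deadline of Jun 14, 1994; done Jun 7, 1994 — timely.
Step 2 — counting 74 days from Jul 7, 1994 (end of the 30-day response period, which began when Form R-1 is filed on Jun 7, 1994) gives a deadline of Sep 19, 1994; Jul 9, 1994 is within that limit.
Step 3 — 15 and 35 days from Jul 9, 1994 (when the investor circular is published) are Jul 24, 1994 and Aug 13, 1994 respectively; done Jul 28, 1994 — within the window.
Step 4 — counting 30 days from Aug 12, 1994 (end of the 15-day comment period, which began when the supplementary schedule is filed on Jul 28, 1994) gives a deadline of Sep 11, 1994; done Aug 13, 1994 — timely.
Step 5 — 5 and 25 days from Aug 13, 1994 (when the auditor's consent is delivered) are Aug 18, 1994 and Sep 7, 1994 respectively; done Sep 4, 1994, which is between those dates.
Step 6 — counting 10 days from Sep 4, 1994 (when the website notice is posted) gives a deadline of Sep 14, 1994; Sep 13, 1994 is within that limit.
Step 7 — must wait 21 days from Sep 13, 1994 (when the posting confirmation is filed), so not before Oct 4, 1994; done Oct 5, 1994 — permitted.

Yes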